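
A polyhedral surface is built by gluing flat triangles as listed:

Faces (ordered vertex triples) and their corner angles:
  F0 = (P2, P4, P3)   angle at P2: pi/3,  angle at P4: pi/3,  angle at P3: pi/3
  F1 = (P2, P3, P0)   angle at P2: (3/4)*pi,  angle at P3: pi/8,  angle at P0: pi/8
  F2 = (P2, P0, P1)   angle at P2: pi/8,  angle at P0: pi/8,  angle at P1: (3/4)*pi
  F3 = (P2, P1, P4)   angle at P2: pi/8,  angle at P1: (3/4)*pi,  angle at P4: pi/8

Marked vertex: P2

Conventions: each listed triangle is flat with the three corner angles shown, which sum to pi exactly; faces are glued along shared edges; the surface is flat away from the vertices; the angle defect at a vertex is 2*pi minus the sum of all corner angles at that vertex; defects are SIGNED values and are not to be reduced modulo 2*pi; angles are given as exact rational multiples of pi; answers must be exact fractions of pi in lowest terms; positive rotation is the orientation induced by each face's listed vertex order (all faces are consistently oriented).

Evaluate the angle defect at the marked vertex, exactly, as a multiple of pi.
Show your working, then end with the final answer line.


Sum of corner angles at P2: (4/3)*pi
defect = 2*pi - (4/3)*pi

Answer: defect(P2) = (2/3)*pi


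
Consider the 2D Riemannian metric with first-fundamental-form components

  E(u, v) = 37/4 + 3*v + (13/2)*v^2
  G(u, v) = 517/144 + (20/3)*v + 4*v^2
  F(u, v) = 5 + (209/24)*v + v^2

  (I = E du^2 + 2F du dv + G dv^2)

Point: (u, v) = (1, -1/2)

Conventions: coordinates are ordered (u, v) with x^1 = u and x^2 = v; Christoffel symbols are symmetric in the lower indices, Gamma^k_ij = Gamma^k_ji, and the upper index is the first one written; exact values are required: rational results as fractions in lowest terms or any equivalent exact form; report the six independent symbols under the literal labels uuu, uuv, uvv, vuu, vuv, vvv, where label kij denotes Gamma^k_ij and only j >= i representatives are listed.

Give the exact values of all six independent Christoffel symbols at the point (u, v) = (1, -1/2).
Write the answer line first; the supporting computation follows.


Answer: Gamma_uuu = -3612/25301, Gamma_uuv = -5068/25301, Gamma_uvv = 58714/75903, Gamma_vuu = 37800/25301, Gamma_vuv = 3612/25301, Gamma_vvv = 12890/25301

E = 75/8, F = 43/48, G = 181/144 at the point
E_u = 0, E_v = -7/2, F_u = 0, F_v = 185/24, G_u = 0, G_v = 8/3
EG - F^2 = 25301/2304;  g^inv = (2304/25301) * [[181/144, -43/48], [-43/48, 75/8]]
first-kind symbols [ij,l] = (1/2)(d_i g_jl + d_j g_il - d_l g_ij): [uu,u] = E_u/2 = 0, [uu,v] = F_u - E_v/2 = 7/4, [uv,u] = E_v/2 = -7/4, [uv,v] = G_u/2 = 0, [vv,u] = F_v - G_u/2 = 185/24, [vv,v] = G_v/2 = 4/3
Gamma^u_ij = (G*[ij,u] - F*[ij,v])/(EG - F^2), Gamma^v_ij = (E*[ij,v] - F*[ij,u])/(EG - F^2)


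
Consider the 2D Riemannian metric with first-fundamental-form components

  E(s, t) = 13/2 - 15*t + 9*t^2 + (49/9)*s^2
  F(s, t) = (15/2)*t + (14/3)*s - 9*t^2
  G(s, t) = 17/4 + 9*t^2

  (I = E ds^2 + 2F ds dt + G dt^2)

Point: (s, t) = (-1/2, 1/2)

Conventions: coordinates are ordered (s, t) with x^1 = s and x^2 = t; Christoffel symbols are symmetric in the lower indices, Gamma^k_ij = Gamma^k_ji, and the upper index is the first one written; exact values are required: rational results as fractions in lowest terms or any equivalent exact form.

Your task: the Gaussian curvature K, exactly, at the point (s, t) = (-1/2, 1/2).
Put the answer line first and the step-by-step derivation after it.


Answer: K = -59886/85849

E = 47/18, F = -5/6, G = 13/2, EG - F^2 = 293/18 at the point
E_s = -49/9, E_t = -6, F_s = 14/3, F_t = -3/2, G_s = 0, G_t = 9
E_tt = 18, F_st = 0, G_ss = 0
Compute both Brioschi determinants and normalise by (EG - F^2)^2.
M1 = [[-E_tt/2 + F_st - G_ss/2, E_s/2, F_s - E_t/2], [F_t - G_s/2, E, F], [G_t/2, F, G]] = [[-9, -49/18, 23/3], [-3/2, 47/18, -5/6], [9/2, -5/6, 13/2]]; det M1 = -730/3
M2 = [[0, E_t/2, G_s/2], [E_t/2, E, F], [G_s/2, F, G]] = [[0, -3, 0], [-3, 47/18, -5/6], [0, -5/6, 13/2]]; det M2 = -117/2
det M1 - det M2 = -1109/6; K = -1109/6 / (293/18)^2 = -59886/85849


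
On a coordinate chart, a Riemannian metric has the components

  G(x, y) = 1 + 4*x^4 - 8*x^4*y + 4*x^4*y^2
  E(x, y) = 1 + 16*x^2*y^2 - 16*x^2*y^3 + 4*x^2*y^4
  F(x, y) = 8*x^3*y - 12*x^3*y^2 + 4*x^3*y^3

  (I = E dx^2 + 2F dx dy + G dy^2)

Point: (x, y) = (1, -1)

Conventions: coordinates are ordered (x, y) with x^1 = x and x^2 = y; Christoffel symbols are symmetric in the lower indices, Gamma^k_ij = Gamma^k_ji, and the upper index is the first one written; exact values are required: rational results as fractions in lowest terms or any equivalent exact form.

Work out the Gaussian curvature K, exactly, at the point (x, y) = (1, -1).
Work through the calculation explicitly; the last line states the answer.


E = 37, F = -24, G = 17, EG - F^2 = 53 at the point
E_x = 72, E_y = -96, F_x = -72, F_y = 44, G_x = 64, G_y = -16
E_yy = 176, F_xy = 132, G_xx = 192
Evaluate Brioschi's two determinant matrices M1, M2 and divide by (EG - F^2)^2.
M1 = [[-E_yy/2 + F_xy - G_xx/2, E_x/2, F_x - E_y/2], [F_y - G_x/2, E, F], [G_y/2, F, G]] = [[-52, 36, -24], [12, 37, -24], [-8, -24, 17]]; det M1 = -3380
M2 = [[0, E_y/2, G_x/2], [E_y/2, E, F], [G_x/2, F, G]] = [[0, -48, 32], [-48, 37, -24], [32, -24, 17]]; det M2 = -3328
det M1 - det M2 = -52; K = -52 / (53)^2 = -52/2809

Answer: K = -52/2809


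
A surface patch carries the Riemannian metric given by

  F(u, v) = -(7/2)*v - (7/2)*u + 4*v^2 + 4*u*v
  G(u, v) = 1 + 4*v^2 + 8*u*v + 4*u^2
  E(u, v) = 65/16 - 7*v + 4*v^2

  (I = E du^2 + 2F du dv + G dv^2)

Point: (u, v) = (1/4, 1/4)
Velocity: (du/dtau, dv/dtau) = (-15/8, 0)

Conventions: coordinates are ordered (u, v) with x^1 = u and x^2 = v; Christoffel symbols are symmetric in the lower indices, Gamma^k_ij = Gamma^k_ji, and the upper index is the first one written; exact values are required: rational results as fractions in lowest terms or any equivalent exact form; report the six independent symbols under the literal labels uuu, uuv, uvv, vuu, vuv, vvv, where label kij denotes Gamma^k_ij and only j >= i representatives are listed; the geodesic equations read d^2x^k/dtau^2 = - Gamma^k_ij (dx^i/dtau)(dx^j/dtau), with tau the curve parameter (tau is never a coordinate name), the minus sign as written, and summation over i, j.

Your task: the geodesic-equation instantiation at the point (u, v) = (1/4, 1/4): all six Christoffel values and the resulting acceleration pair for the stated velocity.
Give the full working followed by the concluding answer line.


E = 41/16, F = -5/4, G = 2 at the point
E_u = 0, E_v = -5, F_u = -5/2, F_v = -1/2, G_u = 4, G_v = 4
EG - F^2 = 57/16;  g^inv = (16/57) * [[2, 5/4], [5/4, 41/16]]
first-kind symbols [ij,l] = (1/2)(d_i g_jl + d_j g_il - d_l g_ij): [uu,u] = E_u/2 = 0, [uu,v] = F_u - E_v/2 = 0, [uv,u] = E_v/2 = -5/2, [uv,v] = G_u/2 = 2, [vv,u] = F_v - G_u/2 = -5/2, [vv,v] = G_v/2 = 2
Gamma^u_ij = (G*[ij,u] - F*[ij,v])/(EG - F^2), Gamma^v_ij = (E*[ij,v] - F*[ij,u])/(EG - F^2)
Gamma_uuu = 0, Gamma_uuv = -40/57, Gamma_uvv = -40/57, Gamma_vuu = 0, Gamma_vuv = 32/57, Gamma_vvv = 32/57
d^2u/dtau^2 = -(Gamma_uuu*(-15/8)^2 + 2*Gamma_uuv*(-15/8)*(0) + Gamma_uvv*(0)^2) = 0
d^2v/dtau^2 = -(Gamma_vuu*(-15/8)^2 + 2*Gamma_vuv*(-15/8)*(0) + Gamma_vvv*(0)^2) = 0

Answer: Gamma_uuu = 0, Gamma_uuv = -40/57, Gamma_uvv = -40/57, Gamma_vuu = 0, Gamma_vuv = 32/57, Gamma_vvv = 32/57; accelerations (d^2u/dtau^2, d^2v/dtau^2) = (0, 0)


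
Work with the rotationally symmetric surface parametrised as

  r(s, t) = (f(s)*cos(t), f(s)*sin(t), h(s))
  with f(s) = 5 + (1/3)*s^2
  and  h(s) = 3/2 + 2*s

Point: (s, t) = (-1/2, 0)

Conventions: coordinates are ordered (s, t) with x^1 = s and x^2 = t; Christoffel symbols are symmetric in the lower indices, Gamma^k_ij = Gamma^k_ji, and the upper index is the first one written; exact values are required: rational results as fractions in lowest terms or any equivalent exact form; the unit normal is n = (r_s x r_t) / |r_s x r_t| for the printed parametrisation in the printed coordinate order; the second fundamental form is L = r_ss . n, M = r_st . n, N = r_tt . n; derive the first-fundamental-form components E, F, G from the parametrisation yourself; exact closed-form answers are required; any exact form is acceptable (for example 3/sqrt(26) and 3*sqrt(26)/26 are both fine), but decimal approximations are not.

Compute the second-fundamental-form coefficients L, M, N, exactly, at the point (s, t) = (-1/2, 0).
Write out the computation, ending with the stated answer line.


f = 61/12, f' = -1/3, f'' = 2/3, h' = 2, h'' = 0
E = 37/9, F = 0, G = 3721/144; answer radicand W^2 = 37/9
unnormalised second-form numerators: l = -4/3, m = 0, n = 61/6; L = l/sqrt(37/9), and similarly M = m/sqrt(W^2), N = n/sqrt(W^2)

Answer: L = -4*sqrt(37)/37, M = 0, N = 61*sqrt(37)/74


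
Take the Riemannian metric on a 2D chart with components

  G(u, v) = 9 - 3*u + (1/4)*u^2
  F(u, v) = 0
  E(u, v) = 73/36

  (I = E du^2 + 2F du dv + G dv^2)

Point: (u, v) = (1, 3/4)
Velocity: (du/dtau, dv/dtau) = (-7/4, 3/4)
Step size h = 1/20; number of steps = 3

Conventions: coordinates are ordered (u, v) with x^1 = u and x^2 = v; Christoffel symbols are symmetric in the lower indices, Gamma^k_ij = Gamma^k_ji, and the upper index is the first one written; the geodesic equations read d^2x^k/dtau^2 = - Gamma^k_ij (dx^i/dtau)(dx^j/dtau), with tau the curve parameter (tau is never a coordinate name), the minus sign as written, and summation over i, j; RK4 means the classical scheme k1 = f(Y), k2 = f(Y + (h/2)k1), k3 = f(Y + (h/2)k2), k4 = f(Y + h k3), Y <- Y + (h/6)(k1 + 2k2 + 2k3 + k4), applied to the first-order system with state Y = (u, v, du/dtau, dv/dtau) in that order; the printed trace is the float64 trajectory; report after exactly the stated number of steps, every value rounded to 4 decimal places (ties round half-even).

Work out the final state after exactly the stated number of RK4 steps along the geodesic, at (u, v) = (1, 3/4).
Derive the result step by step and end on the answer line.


f(Y) = (du/dtau, dv/dtau, -Gamma^u_ij Y'^i Y'^j, -Gamma^v_ij Y'^i Y'^j) with the Gammas evaluated at the stage position; h = 0.050000; intermediate values shown to 6 dp
step 0: u = 1.0000, v = 0.7500, du/dtau = -1.7500, dv/dtau = 0.7500
step 1:
  k1: at (u, v) = (1.000000, 0.750000), (du/dtau, dv/dtau) = (-1.750000, 0.750000); Gamma_uuu = 0.000000, Gamma_uuv = 0.000000, Gamma_uvv = 0.616438, Gamma_vuu = 0.000000, Gamma_vuv = -0.200000, Gamma_vvv = 0.000000; k1 = (-1.750000, 0.750000, -0.346747, -0.525000)
  k2: at (u, v) = (0.956250, 0.768750), (du/dtau, dv/dtau) = (-1.758669, 0.736875); Gamma_uuu = 0.000000, Gamma_uuv = 0.000000, Gamma_uvv = 0.621832, Gamma_vuu = 0.000000, Gamma_vuv = -0.198265, Gamma_vvv = 0.000000; k2 = (-1.758669, 0.736875, -0.337645, -0.513871)
  k3: at (u, v) = (0.956033, 0.768422), (du/dtau, dv/dtau) = (-1.758441, 0.737153); Gamma_uuu = 0.000000, Gamma_uuv = 0.000000, Gamma_uvv = 0.621859, Gamma_vuu = 0.000000, Gamma_vuv = -0.198257, Gamma_vvv = 0.000000; k3 = (-1.758441, 0.737153, -0.337915, -0.513977)
  k4: at (u, v) = (0.912078, 0.786858), (du/dtau, dv/dtau) = (-1.766896, 0.724301); Gamma_uuu = 0.000000, Gamma_uuv = 0.000000, Gamma_uvv = 0.627278, Gamma_vuu = 0.000000, Gamma_vuv = -0.196544, Gamma_vvv = 0.000000; k4 = (-1.766896, 0.724301, -0.329078, -0.503060)
  Y <- Y + (h/6)(k1 + 2k2 + 2k3 + k4): u = 0.9121, v = 0.7869, du/dtau = -1.7669, dv/dtau = 0.7243
step 2:
  k1: at (u, v) = (0.912074, 0.786853), (du/dtau, dv/dtau) = (-1.766891, 0.724302); Gamma_uuu = 0.000000, Gamma_uuv = 0.000000, Gamma_uvv = 0.627279, Gamma_vuu = 0.000000, Gamma_vuv = -0.196544, Gamma_vvv = 0.000000; k1 = (-1.766891, 0.724302, -0.329079, -0.503059)
  k2: at (u, v) = (0.867902, 0.804961), (du/dtau, dv/dtau) = (-1.775118, 0.711726); Gamma_uuu = 0.000000, Gamma_uuv = 0.000000, Gamma_uvv = 0.632724, Gamma_vuu = 0.000000, Gamma_vuv = -0.194852, Gamma_vvv = 0.000000; k2 = (-1.775118, 0.711726, -0.320509, -0.492351)
  k3: at (u, v) = (0.867696, 0.804646), (du/dtau, dv/dtau) = (-1.774904, 0.711993); Gamma_uuu = 0.000000, Gamma_uuv = 0.000000, Gamma_uvv = 0.632750, Gamma_vuu = 0.000000, Gamma_vuv = -0.194844, Gamma_vvv = 0.000000; k3 = (-1.774904, 0.711993, -0.320763, -0.492457)
  k4: at (u, v) = (0.823329, 0.822453), (du/dtau, dv/dtau) = (-1.782929, 0.699679); Gamma_uuu = 0.000000, Gamma_uuv = 0.000000, Gamma_uvv = 0.638220, Gamma_vuu = 0.000000, Gamma_vuv = -0.193174, Gamma_vvv = 0.000000; k4 = (-1.782929, 0.699679, -0.312441, -0.481962)
  Y <- Y + (h/6)(k1 + 2k2 + 2k3 + k4): u = 0.8233, v = 0.8224, du/dtau = -1.7829, dv/dtau = 0.6997
step 3:
  k1: at (u, v) = (0.823325, 0.822448), (du/dtau, dv/dtau) = (-1.782925, 0.699680); Gamma_uuu = 0.000000, Gamma_uuv = 0.000000, Gamma_uvv = 0.638220, Gamma_vuu = 0.000000, Gamma_vuv = -0.193174, Gamma_vvv = 0.000000; k1 = (-1.782925, 0.699680, -0.312442, -0.481961)
  k2: at (u, v) = (0.778752, 0.839940), (du/dtau, dv/dtau) = (-1.790736, 0.687631); Gamma_uuu = 0.000000, Gamma_uuv = 0.000000, Gamma_uvv = 0.643716, Gamma_vuu = 0.000000, Gamma_vuv = -0.191525, Gamma_vvv = 0.000000; k2 = (-1.790736, 0.687631, -0.304372, -0.471675)
  k3: at (u, v) = (0.778557, 0.839639), (du/dtau, dv/dtau) = (-1.790534, 0.687888); Gamma_uuu = 0.000000, Gamma_uuv = 0.000000, Gamma_uvv = 0.643740, Gamma_vuu = 0.000000, Gamma_vuv = -0.191518, Gamma_vvv = 0.000000; k3 = (-1.790534, 0.687888, -0.304611, -0.471780)
  k4: at (u, v) = (0.733798, 0.856843), (du/dtau, dv/dtau) = (-1.798156, 0.676091); Gamma_uuu = 0.000000, Gamma_uuv = 0.000000, Gamma_uvv = 0.649258, Gamma_vuu = 0.000000, Gamma_vuv = -0.189890, Gamma_vvv = 0.000000; k4 = (-1.798156, 0.676091, -0.296775, -0.461705)
  Y <- Y + (h/6)(k1 + 2k2 + 2k3 + k4): u = 0.7338, v = 0.8568, du/dtau = -1.7982, dv/dtau = 0.6761

Answer: u = 0.7338, v = 0.8568, du/dtau = -1.7982, dv/dtau = 0.6761


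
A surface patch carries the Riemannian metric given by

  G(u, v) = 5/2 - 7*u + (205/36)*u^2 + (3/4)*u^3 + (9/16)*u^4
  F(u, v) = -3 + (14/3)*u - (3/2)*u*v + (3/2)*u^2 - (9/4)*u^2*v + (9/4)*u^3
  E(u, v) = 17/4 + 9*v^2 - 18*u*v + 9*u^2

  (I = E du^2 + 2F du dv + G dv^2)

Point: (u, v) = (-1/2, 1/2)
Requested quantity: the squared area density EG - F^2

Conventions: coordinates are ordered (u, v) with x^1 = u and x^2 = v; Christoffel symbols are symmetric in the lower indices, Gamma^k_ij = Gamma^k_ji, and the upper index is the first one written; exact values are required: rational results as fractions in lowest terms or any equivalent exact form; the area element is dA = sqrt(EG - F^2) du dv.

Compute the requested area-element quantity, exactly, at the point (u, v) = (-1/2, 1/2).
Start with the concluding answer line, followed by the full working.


Answer: EG - F^2 = 655321/9216

E = 53/4, F = -247/48, G = 16969/2304; EG - F^2 = 655321/9216


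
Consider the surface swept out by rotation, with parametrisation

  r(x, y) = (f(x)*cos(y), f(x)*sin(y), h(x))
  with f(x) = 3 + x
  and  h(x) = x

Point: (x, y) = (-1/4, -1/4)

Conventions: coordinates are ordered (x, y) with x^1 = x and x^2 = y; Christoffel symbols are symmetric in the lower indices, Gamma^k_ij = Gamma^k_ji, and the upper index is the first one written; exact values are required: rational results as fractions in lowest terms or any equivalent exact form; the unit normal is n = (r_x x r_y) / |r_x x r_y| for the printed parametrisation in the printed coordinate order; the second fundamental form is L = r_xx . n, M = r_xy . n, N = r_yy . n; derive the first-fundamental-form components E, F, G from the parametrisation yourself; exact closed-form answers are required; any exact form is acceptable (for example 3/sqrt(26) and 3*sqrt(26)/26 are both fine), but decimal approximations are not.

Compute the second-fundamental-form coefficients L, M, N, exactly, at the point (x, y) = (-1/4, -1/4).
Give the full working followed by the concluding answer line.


f = 11/4, f' = 1, f'' = 0, h' = 1, h'' = 0
E = 2, F = 0, G = 121/16; answer radicand W^2 = 2
unnormalised second-form numerators: l = 0, m = 0, n = 11/4; L = l/sqrt(2), and similarly M = m/sqrt(W^2), N = n/sqrt(W^2)

Answer: L = 0, M = 0, N = 11*sqrt(2)/8


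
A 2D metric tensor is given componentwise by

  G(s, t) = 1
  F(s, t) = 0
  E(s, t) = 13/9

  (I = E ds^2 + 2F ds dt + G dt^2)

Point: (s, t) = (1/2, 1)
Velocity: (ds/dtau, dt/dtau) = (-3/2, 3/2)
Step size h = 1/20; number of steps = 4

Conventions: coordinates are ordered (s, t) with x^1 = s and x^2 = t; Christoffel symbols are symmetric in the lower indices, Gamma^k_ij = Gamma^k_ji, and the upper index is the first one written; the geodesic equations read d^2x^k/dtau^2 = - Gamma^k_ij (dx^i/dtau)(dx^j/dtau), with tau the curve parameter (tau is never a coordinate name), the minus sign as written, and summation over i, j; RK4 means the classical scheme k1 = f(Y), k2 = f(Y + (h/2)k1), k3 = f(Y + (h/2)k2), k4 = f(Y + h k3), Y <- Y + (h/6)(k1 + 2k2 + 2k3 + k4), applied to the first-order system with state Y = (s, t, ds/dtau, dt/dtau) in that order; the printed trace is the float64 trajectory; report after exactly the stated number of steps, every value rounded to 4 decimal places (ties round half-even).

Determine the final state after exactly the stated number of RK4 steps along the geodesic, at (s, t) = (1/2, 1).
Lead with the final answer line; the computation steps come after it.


Answer: s = 0.2000, t = 1.3000, ds/dtau = -1.5000, dt/dtau = 1.5000

f(Y) = (ds/dtau, dt/dtau, -Gamma^s_ij Y'^i Y'^j, -Gamma^t_ij Y'^i Y'^j) with the Gammas evaluated at the stage position; h = 0.050000; intermediate values shown to 6 dp
step 0: s = 0.5000, t = 1.0000, ds/dtau = -1.5000, dt/dtau = 1.5000
step 1:
  k1: at (s, t) = (0.500000, 1.000000), (ds/dtau, dt/dtau) = (-1.500000, 1.500000); Gamma_sss = 0.000000, Gamma_sst = 0.000000, Gamma_stt = 0.000000, Gamma_tss = 0.000000, Gamma_tst = 0.000000, Gamma_ttt = 0.000000; k1 = (-1.500000, 1.500000, 0.000000, 0.000000)
  k2: at (s, t) = (0.462500, 1.037500), (ds/dtau, dt/dtau) = (-1.500000, 1.500000); Gamma_sss = 0.000000, Gamma_sst = 0.000000, Gamma_stt = 0.000000, Gamma_tss = 0.000000, Gamma_tst = 0.000000, Gamma_ttt = 0.000000; k2 = (-1.500000, 1.500000, 0.000000, 0.000000)
  k3: at (s, t) = (0.462500, 1.037500), (ds/dtau, dt/dtau) = (-1.500000, 1.500000); Gamma_sss = 0.000000, Gamma_sst = 0.000000, Gamma_stt = 0.000000, Gamma_tss = 0.000000, Gamma_tst = 0.000000, Gamma_ttt = 0.000000; k3 = (-1.500000, 1.500000, 0.000000, 0.000000)
  k4: at (s, t) = (0.425000, 1.075000), (ds/dtau, dt/dtau) = (-1.500000, 1.500000); Gamma_sss = 0.000000, Gamma_sst = 0.000000, Gamma_stt = 0.000000, Gamma_tss = 0.000000, Gamma_tst = 0.000000, Gamma_ttt = 0.000000; k4 = (-1.500000, 1.500000, 0.000000, 0.000000)
  Y <- Y + (h/6)(k1 + 2k2 + 2k3 + k4): s = 0.4250, t = 1.0750, ds/dtau = -1.5000, dt/dtau = 1.5000
step 2:
  k1: at (s, t) = (0.425000, 1.075000), (ds/dtau, dt/dtau) = (-1.500000, 1.500000); Gamma_sss = 0.000000, Gamma_sst = 0.000000, Gamma_stt = 0.000000, Gamma_tss = 0.000000, Gamma_tst = 0.000000, Gamma_ttt = 0.000000; k1 = (-1.500000, 1.500000, 0.000000, 0.000000)
  k2: at (s, t) = (0.387500, 1.112500), (ds/dtau, dt/dtau) = (-1.500000, 1.500000); Gamma_sss = 0.000000, Gamma_sst = 0.000000, Gamma_stt = 0.000000, Gamma_tss = 0.000000, Gamma_tst = 0.000000, Gamma_ttt = 0.000000; k2 = (-1.500000, 1.500000, 0.000000, 0.000000)
  k3: at (s, t) = (0.387500, 1.112500), (ds/dtau, dt/dtau) = (-1.500000, 1.500000); Gamma_sss = 0.000000, Gamma_sst = 0.000000, Gamma_stt = 0.000000, Gamma_tss = 0.000000, Gamma_tst = 0.000000, Gamma_ttt = 0.000000; k3 = (-1.500000, 1.500000, 0.000000, 0.000000)
  k4: at (s, t) = (0.350000, 1.150000), (ds/dtau, dt/dtau) = (-1.500000, 1.500000); Gamma_sss = 0.000000, Gamma_sst = 0.000000, Gamma_stt = 0.000000, Gamma_tss = 0.000000, Gamma_tst = 0.000000, Gamma_ttt = 0.000000; k4 = (-1.500000, 1.500000, 0.000000, 0.000000)
  Y <- Y + (h/6)(k1 + 2k2 + 2k3 + k4): s = 0.3500, t = 1.1500, ds/dtau = -1.5000, dt/dtau = 1.5000
step 3:
  k1: at (s, t) = (0.350000, 1.150000), (ds/dtau, dt/dtau) = (-1.500000, 1.500000); Gamma_sss = 0.000000, Gamma_sst = 0.000000, Gamma_stt = 0.000000, Gamma_tss = 0.000000, Gamma_tst = 0.000000, Gamma_ttt = 0.000000; k1 = (-1.500000, 1.500000, 0.000000, 0.000000)
  k2: at (s, t) = (0.312500, 1.187500), (ds/dtau, dt/dtau) = (-1.500000, 1.500000); Gamma_sss = 0.000000, Gamma_sst = 0.000000, Gamma_stt = 0.000000, Gamma_tss = 0.000000, Gamma_tst = 0.000000, Gamma_ttt = 0.000000; k2 = (-1.500000, 1.500000, 0.000000, 0.000000)
  k3: at (s, t) = (0.312500, 1.187500), (ds/dtau, dt/dtau) = (-1.500000, 1.500000); Gamma_sss = 0.000000, Gamma_sst = 0.000000, Gamma_stt = 0.000000, Gamma_tss = 0.000000, Gamma_tst = 0.000000, Gamma_ttt = 0.000000; k3 = (-1.500000, 1.500000, 0.000000, 0.000000)
  k4: at (s, t) = (0.275000, 1.225000), (ds/dtau, dt/dtau) = (-1.500000, 1.500000); Gamma_sss = 0.000000, Gamma_sst = 0.000000, Gamma_stt = 0.000000, Gamma_tss = 0.000000, Gamma_tst = 0.000000, Gamma_ttt = 0.000000; k4 = (-1.500000, 1.500000, 0.000000, 0.000000)
  Y <- Y + (h/6)(k1 + 2k2 + 2k3 + k4): s = 0.2750, t = 1.2250, ds/dtau = -1.5000, dt/dtau = 1.5000
step 4:
  k1: at (s, t) = (0.275000, 1.225000), (ds/dtau, dt/dtau) = (-1.500000, 1.500000); Gamma_sss = 0.000000, Gamma_sst = 0.000000, Gamma_stt = 0.000000, Gamma_tss = 0.000000, Gamma_tst = 0.000000, Gamma_ttt = 0.000000; k1 = (-1.500000, 1.500000, 0.000000, 0.000000)
  k2: at (s, t) = (0.237500, 1.262500), (ds/dtau, dt/dtau) = (-1.500000, 1.500000); Gamma_sss = 0.000000, Gamma_sst = 0.000000, Gamma_stt = 0.000000, Gamma_tss = 0.000000, Gamma_tst = 0.000000, Gamma_ttt = 0.000000; k2 = (-1.500000, 1.500000, 0.000000, 0.000000)
  k3: at (s, t) = (0.237500, 1.262500), (ds/dtau, dt/dtau) = (-1.500000, 1.500000); Gamma_sss = 0.000000, Gamma_sst = 0.000000, Gamma_stt = 0.000000, Gamma_tss = 0.000000, Gamma_tst = 0.000000, Gamma_ttt = 0.000000; k3 = (-1.500000, 1.500000, 0.000000, 0.000000)
  k4: at (s, t) = (0.200000, 1.300000), (ds/dtau, dt/dtau) = (-1.500000, 1.500000); Gamma_sss = 0.000000, Gamma_sst = 0.000000, Gamma_stt = 0.000000, Gamma_tss = 0.000000, Gamma_tst = 0.000000, Gamma_ttt = 0.000000; k4 = (-1.500000, 1.500000, 0.000000, 0.000000)
  Y <- Y + (h/6)(k1 + 2k2 + 2k3 + k4): s = 0.2000, t = 1.3000, ds/dtau = -1.5000, dt/dtau = 1.5000


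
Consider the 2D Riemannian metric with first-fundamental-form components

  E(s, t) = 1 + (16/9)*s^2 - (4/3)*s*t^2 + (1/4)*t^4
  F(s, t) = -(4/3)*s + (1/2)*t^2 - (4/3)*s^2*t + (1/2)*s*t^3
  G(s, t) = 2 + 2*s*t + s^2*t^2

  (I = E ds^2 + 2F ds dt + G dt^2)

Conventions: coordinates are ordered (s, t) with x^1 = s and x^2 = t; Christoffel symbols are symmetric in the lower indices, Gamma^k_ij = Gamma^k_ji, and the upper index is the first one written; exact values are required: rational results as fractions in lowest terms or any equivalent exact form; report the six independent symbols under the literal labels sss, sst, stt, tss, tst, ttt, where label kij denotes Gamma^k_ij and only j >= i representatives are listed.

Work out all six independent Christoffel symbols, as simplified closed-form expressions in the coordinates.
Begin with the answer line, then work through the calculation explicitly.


Answer: Gamma_sss = (64*s - 24*t^2)/(36*s^2*t^2 + 64*s^2 - 48*s*t^2 + 72*s*t + 9*t^4 + 72), Gamma_sst = (-48*s*t + 18*t^3)/(36*s^2*t^2 + 64*s^2 - 48*s*t^2 + 72*s*t + 9*t^4 + 72), Gamma_stt = (-48*s^2 + 18*s*t^2)/(36*s^2*t^2 + 64*s^2 - 48*s*t^2 + 72*s*t + 9*t^4 + 72), Gamma_tss = (-48*s*t - 48)/(36*s^2*t^2 + 64*s^2 - 48*s*t^2 + 72*s*t + 9*t^4 + 72), Gamma_tst = (36*s*t^2 + 36*t)/(36*s^2*t^2 + 64*s^2 - 48*s*t^2 + 72*s*t + 9*t^4 + 72), Gamma_ttt = (36*s^2*t + 36*s)/(36*s^2*t^2 + 64*s^2 - 48*s*t^2 + 72*s*t + 9*t^4 + 72)

E = 1 + (16/9)*s^2 - (4/3)*s*t^2 + (1/4)*t^4; F = -(4/3)*s + (1/2)*t^2 - (4/3)*s^2*t + (1/2)*s*t^3; G = 2 + 2*s*t + s^2*t^2
Gamma^k_ij = (1/2) g^{kl} (d_i g_jl + d_j g_il - d_l g_ij), with g^inv = (1/(EG-F^2)) [[G, -F], [-F, E]]
first partials: E_s = (32/9)*s - (4/3)*t^2, E_t = -(8/3)*s*t + t^3, F_s = -4/3 - (8/3)*s*t + (1/2)*t^3, F_t = t - (4/3)*s^2 + (3/2)*s*t^2, G_s = 2*t + 2*s*t^2, G_t = 2*s + 2*s^2*t
D = EG - F^2 = 2 + 2*s*t + (16/9)*s^2 - (4/3)*s*t^2 + (1/4)*t^4 + s^2*t^2
expanded: Gamma^s_ss = (G E_s - 2F F_s + F E_t)/(2D), Gamma^s_st = (G E_t - F G_s)/(2D), Gamma^s_tt = (2G F_t - G G_s - F G_t)/(2D), Gamma^t_ss = (2E F_s - E E_t - F E_s)/(2D), Gamma^t_st = (E G_s - F E_t)/(2D), Gamma^t_tt = (E G_t - 2F F_t + F G_s)/(2D); substitute and cancel common factors


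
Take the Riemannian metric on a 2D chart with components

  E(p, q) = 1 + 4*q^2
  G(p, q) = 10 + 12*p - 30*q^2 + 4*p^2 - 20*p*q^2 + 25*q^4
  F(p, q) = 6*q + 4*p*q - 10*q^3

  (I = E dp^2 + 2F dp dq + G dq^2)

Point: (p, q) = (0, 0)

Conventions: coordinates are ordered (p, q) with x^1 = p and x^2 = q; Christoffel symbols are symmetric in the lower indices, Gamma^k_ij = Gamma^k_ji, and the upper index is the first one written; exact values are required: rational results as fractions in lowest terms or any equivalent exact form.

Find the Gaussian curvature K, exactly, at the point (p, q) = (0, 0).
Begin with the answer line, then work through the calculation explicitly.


Answer: K = -1/25

E = 1, F = 0, G = 10, EG - F^2 = 10 at the point
E_p = 0, E_q = 0, F_p = 0, F_q = 6, G_p = 12, G_q = 0
E_qq = 8, F_pq = 4, G_pp = 8
Brioschi: K = (det M1 - det M2) / (EG - F^2)^2 with the standard first/second-derivative matrices M1, M2.
M1 = [[-E_qq/2 + F_pq - G_pp/2, E_p/2, F_p - E_q/2], [F_q - G_p/2, E, F], [G_q/2, F, G]] = [[-4, 0, 0], [0, 1, 0], [0, 0, 10]]; det M1 = -40
M2 = [[0, E_q/2, G_p/2], [E_q/2, E, F], [G_p/2, F, G]] = [[0, 0, 6], [0, 1, 0], [6, 0, 10]]; det M2 = -36
det M1 - det M2 = -4; K = -4 / (10)^2 = -1/25


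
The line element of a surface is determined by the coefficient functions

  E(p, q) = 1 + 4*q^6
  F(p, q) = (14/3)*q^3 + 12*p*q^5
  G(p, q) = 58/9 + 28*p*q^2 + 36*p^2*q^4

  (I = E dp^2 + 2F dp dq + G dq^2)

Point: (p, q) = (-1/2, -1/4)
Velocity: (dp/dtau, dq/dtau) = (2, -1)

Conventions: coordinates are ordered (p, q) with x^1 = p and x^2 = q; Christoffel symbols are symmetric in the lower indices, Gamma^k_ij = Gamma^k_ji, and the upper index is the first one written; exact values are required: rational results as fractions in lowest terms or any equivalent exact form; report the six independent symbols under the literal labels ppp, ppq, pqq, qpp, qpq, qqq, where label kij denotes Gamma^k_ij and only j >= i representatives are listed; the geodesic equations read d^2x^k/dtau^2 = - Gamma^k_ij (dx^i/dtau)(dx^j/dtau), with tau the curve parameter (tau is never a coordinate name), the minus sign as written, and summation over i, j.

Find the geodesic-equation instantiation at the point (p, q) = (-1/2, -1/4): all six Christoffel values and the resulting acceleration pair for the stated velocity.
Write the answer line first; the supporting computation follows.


Answer: Gamma_ppp = 0, Gamma_ppq = -108/51661, Gamma_pqq = -432/51661, Gamma_qpp = 0, Gamma_qpq = 7416/51661, Gamma_qqq = 29664/51661; accelerations (d^2p/dtau^2, d^2q/dtau^2) = (0, 0)

E = 1025/1024, F = -103/1536, G = 12913/2304 at the point
E_p = 0, E_q = -3/128, F_p = -3/256, F_q = 97/128, G_p = 103/64, G_q = 103/16
EG - F^2 = 51661/9216;  g^inv = (9216/51661) * [[12913/2304, 103/1536], [103/1536, 1025/1024]]
first-kind symbols [ij,l] = (1/2)(d_i g_jl + d_j g_il - d_l g_ij): [pp,p] = E_p/2 = 0, [pp,q] = F_p - E_q/2 = 0, [pq,p] = E_q/2 = -3/256, [pq,q] = G_p/2 = 103/128, [qq,p] = F_q - G_p/2 = -3/64, [qq,q] = G_q/2 = 103/32
Gamma^p_ij = (G*[ij,p] - F*[ij,q])/(EG - F^2), Gamma^q_ij = (E*[ij,q] - F*[ij,p])/(EG - F^2)
Gamma_ppp = 0, Gamma_ppq = -108/51661, Gamma_pqq = -432/51661, Gamma_qpp = 0, Gamma_qpq = 7416/51661, Gamma_qqq = 29664/51661
d^2p/dtau^2 = -(Gamma_ppp*(2)^2 + 2*Gamma_ppq*(2)*(-1) + Gamma_pqq*(-1)^2) = 0
d^2q/dtau^2 = -(Gamma_qpp*(2)^2 + 2*Gamma_qpq*(2)*(-1) + Gamma_qqq*(-1)^2) = 0


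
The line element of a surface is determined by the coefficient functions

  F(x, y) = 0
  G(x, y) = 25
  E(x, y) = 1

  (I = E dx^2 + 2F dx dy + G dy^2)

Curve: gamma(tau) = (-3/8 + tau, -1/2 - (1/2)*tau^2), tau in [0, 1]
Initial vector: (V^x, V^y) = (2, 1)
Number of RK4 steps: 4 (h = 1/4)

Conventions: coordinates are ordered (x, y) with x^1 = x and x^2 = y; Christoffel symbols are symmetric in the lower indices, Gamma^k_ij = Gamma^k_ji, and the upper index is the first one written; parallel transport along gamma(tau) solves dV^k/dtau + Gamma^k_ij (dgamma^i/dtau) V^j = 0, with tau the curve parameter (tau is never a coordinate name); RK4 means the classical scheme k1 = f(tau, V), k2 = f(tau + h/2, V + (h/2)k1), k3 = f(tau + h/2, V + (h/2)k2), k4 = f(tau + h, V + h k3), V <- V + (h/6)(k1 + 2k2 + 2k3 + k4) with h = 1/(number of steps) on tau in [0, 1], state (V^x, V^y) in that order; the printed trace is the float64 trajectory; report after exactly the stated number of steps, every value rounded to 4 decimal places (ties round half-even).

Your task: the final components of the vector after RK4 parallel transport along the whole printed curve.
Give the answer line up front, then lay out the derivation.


Answer: V^x = 2.0000, V^y = 1.0000

gamma'(tau) = (1, -tau); f(tau, V)^k = -Gamma^k_ij(gamma(tau)) gamma'^i(tau) V^j; h = 1/4; intermediate values shown to 6 dp
curve data and Christoffel symbols at the stage parameters:
  tau = 0.000000: gamma = (-0.375000, -0.500000), gamma' = (1.000000, 0.000000); Gamma_xxx = 0.000000, Gamma_xxy = 0.000000, Gamma_xyy = 0.000000, Gamma_yxx = 0.000000, Gamma_yxy = 0.000000, Gamma_yyy = 0.000000
  tau = 0.125000: gamma = (-0.250000, -0.507812), gamma' = (1.000000, -0.125000); Gamma_xxx = 0.000000, Gamma_xxy = 0.000000, Gamma_xyy = 0.000000, Gamma_yxx = 0.000000, Gamma_yxy = 0.000000, Gamma_yyy = 0.000000
  tau = 0.250000: gamma = (-0.125000, -0.531250), gamma' = (1.000000, -0.250000); Gamma_xxx = 0.000000, Gamma_xxy = 0.000000, Gamma_xyy = 0.000000, Gamma_yxx = 0.000000, Gamma_yxy = 0.000000, Gamma_yyy = 0.000000
  tau = 0.375000: gamma = (0.000000, -0.570312), gamma' = (1.000000, -0.375000); Gamma_xxx = 0.000000, Gamma_xxy = 0.000000, Gamma_xyy = 0.000000, Gamma_yxx = 0.000000, Gamma_yxy = 0.000000, Gamma_yyy = 0.000000
  tau = 0.500000: gamma = (0.125000, -0.625000), gamma' = (1.000000, -0.500000); Gamma_xxx = 0.000000, Gamma_xxy = 0.000000, Gamma_xyy = 0.000000, Gamma_yxx = 0.000000, Gamma_yxy = 0.000000, Gamma_yyy = 0.000000
  tau = 0.625000: gamma = (0.250000, -0.695312), gamma' = (1.000000, -0.625000); Gamma_xxx = 0.000000, Gamma_xxy = 0.000000, Gamma_xyy = 0.000000, Gamma_yxx = 0.000000, Gamma_yxy = 0.000000, Gamma_yyy = 0.000000
  tau = 0.750000: gamma = (0.375000, -0.781250), gamma' = (1.000000, -0.750000); Gamma_xxx = 0.000000, Gamma_xxy = 0.000000, Gamma_xyy = 0.000000, Gamma_yxx = 0.000000, Gamma_yxy = 0.000000, Gamma_yyy = 0.000000
  tau = 0.875000: gamma = (0.500000, -0.882812), gamma' = (1.000000, -0.875000); Gamma_xxx = 0.000000, Gamma_xxy = 0.000000, Gamma_xyy = 0.000000, Gamma_yxx = 0.000000, Gamma_yxy = 0.000000, Gamma_yyy = 0.000000
  tau = 1.000000: gamma = (0.625000, -1.000000), gamma' = (1.000000, -1.000000); Gamma_xxx = 0.000000, Gamma_xxy = 0.000000, Gamma_xyy = 0.000000, Gamma_yxx = 0.000000, Gamma_yxy = 0.000000, Gamma_yyy = 0.000000
step 0: V^x = 2.0000, V^y = 1.0000
step 1: k1 = (0.000000, 0.000000), k2 = (0.000000, 0.000000), k3 = (0.000000, 0.000000), k4 = (0.000000, 0.000000); V <- V + (h/6)(k1 + 2k2 + 2k3 + k4): V^x = 2.0000, V^y = 1.0000
step 2: k1 = (0.000000, 0.000000), k2 = (0.000000, 0.000000), k3 = (0.000000, 0.000000), k4 = (0.000000, 0.000000); V <- V + (h/6)(k1 + 2k2 + 2k3 + k4): V^x = 2.0000, V^y = 1.0000
step 3: k1 = (0.000000, 0.000000), k2 = (0.000000, 0.000000), k3 = (0.000000, 0.000000), k4 = (0.000000, 0.000000); V <- V + (h/6)(k1 + 2k2 + 2k3 + k4): V^x = 2.0000, V^y = 1.0000
step 4: k1 = (0.000000, 0.000000), k2 = (0.000000, 0.000000), k3 = (0.000000, 0.000000), k4 = (0.000000, 0.000000); V <- V + (h/6)(k1 + 2k2 + 2k3 + k4): V^x = 2.0000, V^y = 1.0000


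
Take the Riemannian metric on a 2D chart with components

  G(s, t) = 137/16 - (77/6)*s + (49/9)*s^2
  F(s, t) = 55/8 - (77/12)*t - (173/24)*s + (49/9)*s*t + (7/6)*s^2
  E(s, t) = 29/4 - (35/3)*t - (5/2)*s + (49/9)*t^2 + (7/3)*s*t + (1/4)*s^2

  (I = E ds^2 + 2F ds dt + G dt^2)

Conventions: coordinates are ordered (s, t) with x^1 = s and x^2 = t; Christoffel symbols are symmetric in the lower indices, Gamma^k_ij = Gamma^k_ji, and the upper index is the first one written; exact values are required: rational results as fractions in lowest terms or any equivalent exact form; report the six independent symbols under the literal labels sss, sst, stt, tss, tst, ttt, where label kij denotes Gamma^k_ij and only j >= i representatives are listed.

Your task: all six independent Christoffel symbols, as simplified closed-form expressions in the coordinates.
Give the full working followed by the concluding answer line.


E = 29/4 - (35/3)*t - (5/2)*s + (49/9)*t^2 + (7/3)*s*t + (1/4)*s^2; F = 55/8 - (77/12)*t - (173/24)*s + (49/9)*s*t + (7/6)*s^2; G = 137/16 - (77/6)*s + (49/9)*s^2
Gamma^k_ij = (1/2) g^{kl} (d_i g_jl + d_j g_il - d_l g_ij), with g^inv = (1/(EG-F^2)) [[G, -F], [-F, E]]
first partials: E_s = -5/2 + (7/3)*t + (1/2)*s, E_t = -35/3 + (98/9)*t + (7/3)*s, F_s = -173/24 + (49/9)*t + (7/3)*s, F_t = -77/12 + (49/9)*s, G_s = -77/6 + (98/9)*s, G_t = 0
D = EG - F^2 = 237/16 - (35/3)*t - (46/3)*s + (49/9)*t^2 + (7/3)*s*t + (205/36)*s^2
expanded: Gamma^s_ss = (G E_s - 2F F_s + F E_t)/(2D), Gamma^s_st = (G E_t - F G_s)/(2D), Gamma^s_tt = (2G F_t - G G_s - F G_t)/(2D), Gamma^t_ss = (2E F_s - E E_t - F E_s)/(2D), Gamma^t_st = (E G_s - F E_t)/(2D), Gamma^t_tt = (E G_t - 2F F_t + F G_s)/(2D); substitute and cancel common factors

Answer: Gamma_sss = (36*s + 168*t - 180)/(820*s^2 + 336*s*t - 2208*s + 784*t^2 - 1680*t + 2133), Gamma_sst = (168*s + 784*t - 840)/(820*s^2 + 336*s*t - 2208*s + 784*t^2 - 1680*t + 2133), Gamma_stt = 0, Gamma_tss = (168*s - 198)/(820*s^2 + 336*s*t - 2208*s + 784*t^2 - 1680*t + 2133), Gamma_tst = (784*s - 924)/(820*s^2 + 336*s*t - 2208*s + 784*t^2 - 1680*t + 2133), Gamma_ttt = 0


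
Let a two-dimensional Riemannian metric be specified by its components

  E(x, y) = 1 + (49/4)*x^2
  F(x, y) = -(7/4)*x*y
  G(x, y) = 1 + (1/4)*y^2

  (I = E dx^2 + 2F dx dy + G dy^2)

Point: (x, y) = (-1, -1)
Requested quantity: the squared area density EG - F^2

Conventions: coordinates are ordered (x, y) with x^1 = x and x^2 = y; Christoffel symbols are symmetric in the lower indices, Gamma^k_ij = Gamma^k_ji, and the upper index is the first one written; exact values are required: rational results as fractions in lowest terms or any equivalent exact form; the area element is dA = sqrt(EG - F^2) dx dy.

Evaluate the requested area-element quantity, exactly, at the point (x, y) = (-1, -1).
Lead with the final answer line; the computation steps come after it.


Answer: EG - F^2 = 27/2

E = 53/4, F = -7/4, G = 5/4; EG - F^2 = 27/2


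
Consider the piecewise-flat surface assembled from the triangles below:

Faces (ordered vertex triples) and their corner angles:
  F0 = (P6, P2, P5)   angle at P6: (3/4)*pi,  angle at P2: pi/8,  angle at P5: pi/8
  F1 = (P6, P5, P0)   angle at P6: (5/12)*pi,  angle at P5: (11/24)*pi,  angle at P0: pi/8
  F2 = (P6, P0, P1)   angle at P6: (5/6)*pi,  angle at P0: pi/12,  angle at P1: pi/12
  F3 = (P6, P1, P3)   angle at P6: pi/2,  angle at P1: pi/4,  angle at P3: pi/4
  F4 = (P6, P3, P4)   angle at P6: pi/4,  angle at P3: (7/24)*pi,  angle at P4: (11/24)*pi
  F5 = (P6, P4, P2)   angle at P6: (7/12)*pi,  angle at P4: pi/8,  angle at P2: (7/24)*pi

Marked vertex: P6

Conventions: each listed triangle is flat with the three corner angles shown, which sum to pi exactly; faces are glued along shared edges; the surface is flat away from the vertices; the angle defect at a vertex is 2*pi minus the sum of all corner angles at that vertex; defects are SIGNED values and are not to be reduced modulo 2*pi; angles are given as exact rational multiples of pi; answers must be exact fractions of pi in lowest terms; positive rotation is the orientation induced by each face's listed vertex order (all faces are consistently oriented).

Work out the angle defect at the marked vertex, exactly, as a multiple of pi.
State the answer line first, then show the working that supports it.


Answer: defect(P6) = (-4/3)*pi

Sum of corner angles at P6: (10/3)*pi
defect = 2*pi - (10/3)*pi


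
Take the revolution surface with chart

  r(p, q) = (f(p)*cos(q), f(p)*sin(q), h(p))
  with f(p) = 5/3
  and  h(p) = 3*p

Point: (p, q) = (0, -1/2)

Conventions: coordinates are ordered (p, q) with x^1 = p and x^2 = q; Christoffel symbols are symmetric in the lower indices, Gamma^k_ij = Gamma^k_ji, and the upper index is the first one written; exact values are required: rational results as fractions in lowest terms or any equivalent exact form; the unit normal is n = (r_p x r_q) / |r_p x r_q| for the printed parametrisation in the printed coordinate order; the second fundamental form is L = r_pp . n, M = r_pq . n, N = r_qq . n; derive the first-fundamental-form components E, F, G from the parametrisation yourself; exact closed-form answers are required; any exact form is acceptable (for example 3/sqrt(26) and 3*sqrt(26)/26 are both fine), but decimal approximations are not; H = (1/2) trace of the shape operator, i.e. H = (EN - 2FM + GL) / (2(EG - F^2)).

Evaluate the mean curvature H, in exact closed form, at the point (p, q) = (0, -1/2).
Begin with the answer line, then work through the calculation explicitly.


Answer: H = 3/10

f = 5/3, f' = 0, f'' = 0, h' = 3, h'' = 0
E = 9, F = 0, G = 25/9; answer radicand W^2 = 9
unnormalised second-form numerators: l = 0, m = 0, n = 5; L = l/sqrt(9), and similarly M = m/sqrt(W^2), N = n/sqrt(W^2)
H = (E*n - 2*F*m + G*l) / (2*(EG - F^2)*sqrt(W^2)); E*n - 2*F*m + G*l = 45, EG - F^2 = 25, so H = (9/10)/sqrt(9)


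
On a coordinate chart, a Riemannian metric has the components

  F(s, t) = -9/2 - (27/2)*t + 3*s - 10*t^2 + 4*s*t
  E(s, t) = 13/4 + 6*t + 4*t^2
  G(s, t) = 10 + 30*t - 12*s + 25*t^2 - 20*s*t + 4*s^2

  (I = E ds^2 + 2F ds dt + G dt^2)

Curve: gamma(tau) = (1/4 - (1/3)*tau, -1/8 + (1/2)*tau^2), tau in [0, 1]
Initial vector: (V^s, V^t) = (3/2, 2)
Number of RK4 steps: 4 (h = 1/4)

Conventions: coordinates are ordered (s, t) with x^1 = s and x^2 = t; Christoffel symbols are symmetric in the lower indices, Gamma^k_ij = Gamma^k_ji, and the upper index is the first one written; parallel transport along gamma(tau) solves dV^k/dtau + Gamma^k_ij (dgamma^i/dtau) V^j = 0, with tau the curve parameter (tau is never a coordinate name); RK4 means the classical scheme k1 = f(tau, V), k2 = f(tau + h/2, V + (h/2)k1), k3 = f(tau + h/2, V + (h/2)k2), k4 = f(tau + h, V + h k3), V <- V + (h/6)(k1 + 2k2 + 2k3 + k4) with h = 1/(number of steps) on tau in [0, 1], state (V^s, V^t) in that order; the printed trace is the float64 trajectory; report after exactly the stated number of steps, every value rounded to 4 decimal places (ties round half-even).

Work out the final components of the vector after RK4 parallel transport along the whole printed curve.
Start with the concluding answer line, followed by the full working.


Answer: V^s = 1.8937, V^t = 1.2691

gamma'(tau) = (-1/3, tau); f(tau, V)^k = -Gamma^k_ij(gamma(tau)) gamma'^i(tau) V^j; h = 1/4; intermediate values shown to 6 dp
curve data and Christoffel symbols at the stage parameters:
  tau = 0.000000: gamma = (0.250000, -0.125000), gamma' = (-0.333333, 0.000000); Gamma_sss = 0.000000, Gamma_sst = 0.411311, Gamma_stt = -1.028278, Gamma_tss = 0.000000, Gamma_tst = -0.616967, Gamma_ttt = 1.542416
  tau = 0.125000: gamma = (0.208333, -0.117188), gamma' = (-0.333333, 0.125000); Gamma_sss = 0.000000, Gamma_sst = 0.384023, Gamma_stt = -0.960058, Gamma_tss = 0.000000, Gamma_tst = -0.606061, Gamma_ttt = 1.515154
  tau = 0.250000: gamma = (0.166667, -0.093750), gamma' = (-0.333333, 0.250000); Gamma_sss = 0.000000, Gamma_sst = 0.347521, Gamma_stt = -0.868803, Gamma_tss = 0.000000, Gamma_tst = -0.581960, Gamma_ttt = 1.454901
  tau = 0.375000: gamma = (0.125000, -0.054688), gamma' = (-0.333333, 0.375000); Gamma_sss = 0.000000, Gamma_sst = 0.306737, Gamma_stt = -0.766844, Gamma_tss = 0.000000, Gamma_tst = -0.546268, Gamma_ttt = 1.365671
  tau = 0.500000: gamma = (0.083333, 0.000000), gamma' = (-0.333333, 0.500000); Gamma_sss = 0.000000, Gamma_sst = 0.266010, Gamma_stt = -0.665025, Gamma_tss = 0.000000, Gamma_tst = -0.502463, Gamma_ttt = 1.256158
  tau = 0.625000: gamma = (0.041667, 0.070312), gamma' = (-0.333333, 0.625000); Gamma_sss = 0.000000, Gamma_sst = 0.228293, Gamma_stt = -0.570733, Gamma_tss = 0.000000, Gamma_tst = -0.454774, Gamma_ttt = 1.136936
  tau = 0.750000: gamma = (0.000000, 0.156250), gamma' = (-0.333333, 0.750000); Gamma_sss = 0.000000, Gamma_sst = 0.195071, Gamma_stt = -0.487677, Gamma_tss = 0.000000, Gamma_tst = -0.406958, Gamma_ttt = 1.017395
  tau = 0.875000: gamma = (-0.041667, 0.257812), gamma' = (-0.333333, 0.875000); Gamma_sss = 0.000000, Gamma_sst = 0.166714, Gamma_stt = -0.416786, Gamma_tss = 0.000000, Gamma_tst = -0.361645, Gamma_ttt = 0.904113
  tau = 1.000000: gamma = (-0.083333, 0.375000), gamma' = (-0.333333, 1.000000); Gamma_sss = 0.000000, Gamma_sst = 0.142944, Gamma_stt = -0.357360, Gamma_tss = 0.000000, Gamma_tst = -0.320300, Gamma_ttt = 0.800750
step 0: V^s = 1.5000, V^t = 2.0000
step 1: k1 = (0.274207, -0.411311), k2 = (0.409629, -0.646472), k3 = (0.401526, -0.633684), k4 = (0.474280, -0.794231); V <- V + (h/6)(k1 + 2k2 + 2k3 + k4): V^s = 1.5988, V^t = 1.8431
step 2: k1 = (0.474922, -0.795306), k2 = (0.488975, -0.870815), k3 = (0.485094, -0.863903), k4 = (0.456535, -0.862345); V <- V + (h/6)(k1 + 2k2 + 2k3 + k4): V^s = 1.7188, V^t = 1.6295
step 3: k1 = (0.457696, -0.864536), k2 = (0.405066, -0.806916), k3 = (0.409122, -0.814996), k4 = (0.347745, -0.725468); V <- V + (h/6)(k1 + 2k2 + 2k3 + k4): V^s = 1.8202, V^t = 1.4281
step 4: k1 = (0.348880, -0.727837), k2 = (0.290037, -0.629162), k3 = (0.296293, -0.642734), k4 = (0.242522, -0.543429); V <- V + (h/6)(k1 + 2k2 + 2k3 + k4): V^s = 1.8937, V^t = 1.2691
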